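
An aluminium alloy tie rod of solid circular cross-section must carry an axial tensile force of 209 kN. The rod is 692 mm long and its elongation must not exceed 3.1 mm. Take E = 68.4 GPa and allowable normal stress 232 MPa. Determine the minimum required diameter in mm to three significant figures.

33.9 mm

Required area A ≥ P/σ_allow = 209000/232 = 900.9 mm².
For a solid circular section, d ≥ √(4A/π) = 33.87 mm.
Elongation limit: A ≥ PL/(Eδ_allow) = 209000·692/(68400·3.1) = 682.1 mm² ⇒ d ≥ 29.47 mm.
The stress limit governs.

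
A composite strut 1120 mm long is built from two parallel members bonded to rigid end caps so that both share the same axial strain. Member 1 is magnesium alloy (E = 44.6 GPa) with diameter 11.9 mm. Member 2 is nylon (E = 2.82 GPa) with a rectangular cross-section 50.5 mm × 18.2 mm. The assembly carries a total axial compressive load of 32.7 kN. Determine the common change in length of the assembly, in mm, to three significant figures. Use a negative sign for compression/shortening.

-4.85 mm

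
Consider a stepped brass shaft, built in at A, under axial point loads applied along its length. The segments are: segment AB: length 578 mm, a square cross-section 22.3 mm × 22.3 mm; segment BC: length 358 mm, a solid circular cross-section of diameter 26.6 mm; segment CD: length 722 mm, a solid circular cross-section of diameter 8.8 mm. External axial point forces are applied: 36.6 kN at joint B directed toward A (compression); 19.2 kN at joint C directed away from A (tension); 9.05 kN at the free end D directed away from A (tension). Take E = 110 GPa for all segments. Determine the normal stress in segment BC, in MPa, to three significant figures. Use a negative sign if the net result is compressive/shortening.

Internal axial forces (sectioning from the free end, tension +): N_CD = 9.05 kN, N_BC = 28.25 kN, N_AB = -8.35 kN.
A_BC = 555.7 mm².
σ_BC = N_BC/A_BC = 28250/555.7 = 50.84 MPa.

50.8 MPa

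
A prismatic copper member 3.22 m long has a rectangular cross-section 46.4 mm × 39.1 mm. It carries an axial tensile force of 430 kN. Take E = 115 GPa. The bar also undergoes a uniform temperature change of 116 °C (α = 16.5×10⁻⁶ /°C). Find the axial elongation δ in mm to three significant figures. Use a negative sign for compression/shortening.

12.8 mm

A = 1814 mm².
δ_mech = NL/(AE) = 430000·3220/(1814·115000) = 6.636 mm.
δ_thermal = αLΔT = 16.5e-6·3220·116 = 6.163 mm.
δ = δ_mech + δ_thermal = 12.8 mm.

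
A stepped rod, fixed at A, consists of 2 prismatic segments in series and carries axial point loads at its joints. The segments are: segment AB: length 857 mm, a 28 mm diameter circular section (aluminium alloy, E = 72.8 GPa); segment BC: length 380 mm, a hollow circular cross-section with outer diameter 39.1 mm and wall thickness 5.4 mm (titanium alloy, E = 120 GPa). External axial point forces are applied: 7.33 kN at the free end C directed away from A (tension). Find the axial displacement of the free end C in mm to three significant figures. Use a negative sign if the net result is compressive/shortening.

0.181 mm

Internal axial forces (sectioning from the free end, tension +): N_BC = 7.33 kN, N_AB = 7.33 kN.
A_AB = 615.8 mm².
A_BC = 571.7 mm².
δ_AB = 7330·857/(615.8·72800) = 0.1401 mm
δ_BC = 7330·380/(571.7·120000) = 0.0406 mm
δ = Σδ_i = 0.1807 mm.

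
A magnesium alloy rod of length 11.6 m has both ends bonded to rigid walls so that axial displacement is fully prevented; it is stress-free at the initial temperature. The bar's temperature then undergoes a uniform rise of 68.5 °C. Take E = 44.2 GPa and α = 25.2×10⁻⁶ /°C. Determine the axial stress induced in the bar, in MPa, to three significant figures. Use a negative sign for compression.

-76.3 MPa

Free thermal expansion αLΔT = 25.2e-6 · 11600 · 68.5 = 20.02 mm.
The walls impose strain ε = −(20.02)/11600 = -1.7262e-03; σ = Eε = 44200 · -1.7262e-03 = -76.3 MPa.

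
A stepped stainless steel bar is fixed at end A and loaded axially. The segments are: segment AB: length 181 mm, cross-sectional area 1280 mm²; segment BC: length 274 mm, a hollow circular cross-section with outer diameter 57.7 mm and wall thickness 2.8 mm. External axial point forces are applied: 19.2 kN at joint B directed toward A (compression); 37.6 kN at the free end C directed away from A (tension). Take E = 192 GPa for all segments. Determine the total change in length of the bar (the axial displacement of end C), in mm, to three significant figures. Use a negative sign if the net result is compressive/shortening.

0.125 mm

Internal axial forces (sectioning from the free end, tension +): N_BC = 37.6 kN, N_AB = 18.4 kN.
A_BC = 482.9 mm².
δ_AB = 18400·181/(1280·192000) = 0.01355 mm
δ_BC = 37600·274/(482.9·192000) = 0.1111 mm
δ = Σδ_i = 0.1247 mm.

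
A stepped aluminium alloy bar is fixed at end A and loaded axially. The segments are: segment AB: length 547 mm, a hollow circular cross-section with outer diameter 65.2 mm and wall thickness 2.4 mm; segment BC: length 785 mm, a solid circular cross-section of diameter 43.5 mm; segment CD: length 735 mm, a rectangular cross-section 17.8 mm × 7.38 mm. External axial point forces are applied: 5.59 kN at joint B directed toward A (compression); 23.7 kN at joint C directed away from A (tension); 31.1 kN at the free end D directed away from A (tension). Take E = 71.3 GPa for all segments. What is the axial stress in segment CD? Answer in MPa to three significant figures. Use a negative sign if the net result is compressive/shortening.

Internal axial forces (sectioning from the free end, tension +): N_CD = 31.1 kN, N_BC = 54.8 kN, N_AB = 49.21 kN.
A_CD = 131.4 mm².
σ_CD = N_CD/A_CD = 31100/131.4 = 236.7 MPa.

237 MPa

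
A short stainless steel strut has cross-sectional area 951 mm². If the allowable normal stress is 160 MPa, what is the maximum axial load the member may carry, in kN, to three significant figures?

152 kN

P_max = σ_allow · A = 160 · 951 = 152200 N = 152.2 kN.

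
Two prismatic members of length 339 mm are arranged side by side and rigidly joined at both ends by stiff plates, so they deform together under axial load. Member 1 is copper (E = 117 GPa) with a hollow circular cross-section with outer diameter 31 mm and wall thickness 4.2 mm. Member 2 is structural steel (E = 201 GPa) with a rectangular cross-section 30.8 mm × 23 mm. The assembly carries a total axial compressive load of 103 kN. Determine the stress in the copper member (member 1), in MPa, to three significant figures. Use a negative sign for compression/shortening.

-65.6 MPa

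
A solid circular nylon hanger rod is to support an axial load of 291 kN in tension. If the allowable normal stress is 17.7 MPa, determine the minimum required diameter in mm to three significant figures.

145 mm

Required area A ≥ P/σ_allow = 291000/17.7 = 16440 mm².
For a solid circular section, d ≥ √(4A/π) = 144.7 mm.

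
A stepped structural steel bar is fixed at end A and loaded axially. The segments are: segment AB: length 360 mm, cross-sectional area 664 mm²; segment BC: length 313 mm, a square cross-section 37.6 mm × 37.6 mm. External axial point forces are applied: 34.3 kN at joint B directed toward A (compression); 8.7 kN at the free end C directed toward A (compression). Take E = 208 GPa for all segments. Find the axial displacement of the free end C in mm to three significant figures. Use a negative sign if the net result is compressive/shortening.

Internal axial forces (sectioning from the free end, tension +): N_BC = -8.7 kN, N_AB = -43 kN.
A_BC = 1414 mm².
δ_AB = -43000·360/(664·208000) = -0.1121 mm
δ_BC = -8700·313/(1414·208000) = -0.00926 mm
δ = Σδ_i = -0.1213 mm.

-0.121 mm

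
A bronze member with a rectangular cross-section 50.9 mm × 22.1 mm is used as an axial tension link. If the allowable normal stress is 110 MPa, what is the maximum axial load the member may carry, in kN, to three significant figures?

124 kN

A = 1125 mm².
P_max = σ_allow · A = 110 · 1125 = 123700 N = 123.7 kN.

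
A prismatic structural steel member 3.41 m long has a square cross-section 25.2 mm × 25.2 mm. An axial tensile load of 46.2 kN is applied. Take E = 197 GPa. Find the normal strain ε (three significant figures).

3.69e-04

A = 635 mm².
σ = N/A = 72.75 MPa; ε = σ/E = 72.75/197000 = 3.693e-04.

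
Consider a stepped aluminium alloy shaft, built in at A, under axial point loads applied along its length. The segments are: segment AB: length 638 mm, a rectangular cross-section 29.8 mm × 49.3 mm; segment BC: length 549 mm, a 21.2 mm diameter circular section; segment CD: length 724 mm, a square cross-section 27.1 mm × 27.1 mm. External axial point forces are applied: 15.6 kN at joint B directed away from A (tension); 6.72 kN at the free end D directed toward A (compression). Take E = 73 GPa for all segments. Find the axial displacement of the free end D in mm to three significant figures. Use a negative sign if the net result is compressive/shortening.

Internal axial forces (sectioning from the free end, tension +): N_CD = -6.72 kN, N_BC = -6.72 kN, N_AB = 8.88 kN.
A_AB = 1469 mm².
A_BC = 353 mm².
A_CD = 734.4 mm².
δ_AB = 8880·638/(1469·73000) = 0.05283 mm
δ_BC = -6720·549/(353·73000) = -0.1432 mm
δ_CD = -6720·724/(734.4·73000) = -0.09075 mm
δ = Σδ_i = -0.1811 mm.

-0.181 mm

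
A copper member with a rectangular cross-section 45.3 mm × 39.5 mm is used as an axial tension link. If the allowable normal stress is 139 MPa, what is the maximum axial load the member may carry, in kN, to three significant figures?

A = 1789 mm².
P_max = σ_allow · A = 139 · 1789 = 248700 N = 248.7 kN.

249 kN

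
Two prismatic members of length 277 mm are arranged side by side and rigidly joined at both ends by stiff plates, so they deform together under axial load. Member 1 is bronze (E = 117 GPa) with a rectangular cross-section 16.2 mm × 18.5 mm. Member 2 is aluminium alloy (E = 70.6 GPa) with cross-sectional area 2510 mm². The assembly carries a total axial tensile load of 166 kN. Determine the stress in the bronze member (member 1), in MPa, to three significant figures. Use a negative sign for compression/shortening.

91.5 MPa

A_1 = 299.7 mm².
Equal strain + equilibrium ⇒ each member carries load in proportion to AE: A₁E₁ = 35060000 N, A₂E₂ = 177200000 N, ΣAE = 212300000 N.
σ₁ = P·E₁/ΣAE = 166000·117000/212300000 = 91.5 MPa.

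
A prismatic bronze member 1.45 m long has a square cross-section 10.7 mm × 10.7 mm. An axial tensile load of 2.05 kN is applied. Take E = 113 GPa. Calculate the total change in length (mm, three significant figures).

A = 114.5 mm².
δ_mech = NL/(AE) = 2050·1450/(114.5·113000) = 0.2298 mm.

0.230 mm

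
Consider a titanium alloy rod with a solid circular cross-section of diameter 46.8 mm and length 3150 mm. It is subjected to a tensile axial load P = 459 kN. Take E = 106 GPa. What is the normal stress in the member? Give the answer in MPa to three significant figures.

267 MPa

A = 1720 mm².
σ = N/A = 459000/1720 = 266.8 MPa.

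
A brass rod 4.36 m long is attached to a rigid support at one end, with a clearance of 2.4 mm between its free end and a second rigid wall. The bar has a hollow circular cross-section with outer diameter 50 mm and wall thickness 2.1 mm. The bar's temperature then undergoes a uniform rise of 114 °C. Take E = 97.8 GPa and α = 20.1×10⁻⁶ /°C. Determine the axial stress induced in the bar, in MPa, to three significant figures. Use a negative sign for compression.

Free thermal expansion αLΔT = 20.1e-6 · 4360 · 114 = 9.991 mm.
The walls engage after the gap closes; constrained expansion = 9.991 − 2.4 = 7.591 mm.
The walls impose strain ε = −(7.591)/4360 = -1.7409e-03; σ = Eε = 97800 · -1.7409e-03 = -170.3 MPa.

-170 MPa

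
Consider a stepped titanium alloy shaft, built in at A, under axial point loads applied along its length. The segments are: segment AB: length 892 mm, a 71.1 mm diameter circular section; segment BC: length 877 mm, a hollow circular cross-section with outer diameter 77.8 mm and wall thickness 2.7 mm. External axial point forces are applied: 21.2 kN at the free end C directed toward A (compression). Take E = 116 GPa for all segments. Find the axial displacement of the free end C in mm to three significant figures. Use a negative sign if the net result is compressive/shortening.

-0.293 mm

Internal axial forces (sectioning from the free end, tension +): N_BC = -21.2 kN, N_AB = -21.2 kN.
A_AB = 3970 mm².
A_BC = 637 mm².
δ_AB = -21200·892/(3970·116000) = -0.04106 mm
δ_BC = -21200·877/(637·116000) = -0.2516 mm
δ = Σδ_i = -0.2927 mm.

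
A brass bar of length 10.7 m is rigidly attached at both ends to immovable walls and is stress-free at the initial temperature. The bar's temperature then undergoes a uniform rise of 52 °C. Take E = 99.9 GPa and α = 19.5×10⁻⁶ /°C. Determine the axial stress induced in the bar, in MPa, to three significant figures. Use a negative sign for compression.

-101 MPa

Free thermal expansion αLΔT = 19.5e-6 · 10700 · 52 = 10.85 mm.
The walls impose strain ε = −(10.85)/10700 = -1.0140e-03; σ = Eε = 99900 · -1.0140e-03 = -101.3 MPa.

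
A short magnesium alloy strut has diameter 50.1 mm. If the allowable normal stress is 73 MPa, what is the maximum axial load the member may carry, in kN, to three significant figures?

A = 1971 mm².
P_max = σ_allow · A = 73 · 1971 = 143900 N = 143.9 kN.

144 kN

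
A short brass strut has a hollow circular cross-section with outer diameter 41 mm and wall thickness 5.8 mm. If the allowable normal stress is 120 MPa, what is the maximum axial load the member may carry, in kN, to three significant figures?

A = 641.4 mm².
P_max = σ_allow · A = 120 · 641.4 = 76970 N = 76.97 kN.

77.0 kN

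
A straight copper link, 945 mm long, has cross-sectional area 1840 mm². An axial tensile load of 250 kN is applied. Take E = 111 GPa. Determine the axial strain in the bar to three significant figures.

σ = N/A = 135.9 MPa; ε = σ/E = 135.9/111000 = 1.224e-03.

0.00122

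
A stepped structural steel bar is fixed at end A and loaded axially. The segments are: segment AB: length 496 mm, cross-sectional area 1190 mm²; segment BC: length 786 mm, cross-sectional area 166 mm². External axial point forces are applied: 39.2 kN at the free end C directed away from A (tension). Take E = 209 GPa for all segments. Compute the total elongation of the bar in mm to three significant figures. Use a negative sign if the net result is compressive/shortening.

Internal axial forces (sectioning from the free end, tension +): N_BC = 39.2 kN, N_AB = 39.2 kN.
δ_AB = 39200·496/(1190·209000) = 0.07818 mm
δ_BC = 39200·786/(166·209000) = 0.8881 mm
δ = Σδ_i = 0.9663 mm.

0.966 mm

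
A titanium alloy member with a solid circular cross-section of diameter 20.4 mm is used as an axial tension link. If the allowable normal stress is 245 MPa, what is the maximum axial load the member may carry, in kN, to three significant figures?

80.1 kN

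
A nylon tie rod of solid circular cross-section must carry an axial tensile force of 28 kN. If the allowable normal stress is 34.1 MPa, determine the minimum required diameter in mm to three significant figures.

32.3 mm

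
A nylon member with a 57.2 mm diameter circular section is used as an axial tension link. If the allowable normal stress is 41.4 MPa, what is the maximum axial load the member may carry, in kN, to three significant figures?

106 kN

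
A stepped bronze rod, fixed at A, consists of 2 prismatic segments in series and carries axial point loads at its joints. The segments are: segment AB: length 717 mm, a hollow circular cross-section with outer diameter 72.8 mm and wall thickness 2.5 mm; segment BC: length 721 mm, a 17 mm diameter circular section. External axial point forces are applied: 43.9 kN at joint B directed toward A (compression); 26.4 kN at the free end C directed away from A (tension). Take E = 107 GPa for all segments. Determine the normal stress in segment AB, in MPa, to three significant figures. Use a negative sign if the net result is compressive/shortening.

-31.7 MPa

Internal axial forces (sectioning from the free end, tension +): N_BC = 26.4 kN, N_AB = -17.5 kN.
A_AB = 552.1 mm².
σ_AB = N_AB/A_AB = -17500/552.1 = -31.7 MPa.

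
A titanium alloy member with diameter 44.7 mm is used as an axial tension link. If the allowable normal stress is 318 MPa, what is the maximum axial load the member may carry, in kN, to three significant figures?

499 kN

A = 1569 mm².
P_max = σ_allow · A = 318 · 1569 = 499000 N = 499 kN.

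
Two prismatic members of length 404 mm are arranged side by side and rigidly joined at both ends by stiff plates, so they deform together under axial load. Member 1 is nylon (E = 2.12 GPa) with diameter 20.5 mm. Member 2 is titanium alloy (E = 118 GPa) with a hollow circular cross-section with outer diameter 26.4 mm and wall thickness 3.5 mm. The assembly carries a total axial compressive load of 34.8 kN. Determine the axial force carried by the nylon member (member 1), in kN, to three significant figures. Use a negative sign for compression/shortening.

A_1 = 330.1 mm².
A_2 = 251.8 mm².
Equal strain + equilibrium ⇒ each member carries load in proportion to AE: A₁E₁ = 699700 N, A₂E₂ = 29710000 N, ΣAE = 30410000 N.
F₁ = P·A₁E₁/ΣAE = -34800·699700/30410000 = -800.7 N.

-0.801 kN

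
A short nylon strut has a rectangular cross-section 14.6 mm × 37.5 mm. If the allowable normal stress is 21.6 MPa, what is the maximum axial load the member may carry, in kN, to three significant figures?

A = 547.5 mm².
P_max = σ_allow · A = 21.6 · 547.5 = 11830 N = 11.83 kN.

11.8 kN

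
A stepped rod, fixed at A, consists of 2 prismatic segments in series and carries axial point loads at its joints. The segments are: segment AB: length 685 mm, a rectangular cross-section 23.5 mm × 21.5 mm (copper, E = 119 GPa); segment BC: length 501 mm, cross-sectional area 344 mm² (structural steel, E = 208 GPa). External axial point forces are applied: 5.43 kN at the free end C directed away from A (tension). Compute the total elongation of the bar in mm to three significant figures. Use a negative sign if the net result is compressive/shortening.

0.0999 mm

Internal axial forces (sectioning from the free end, tension +): N_BC = 5.43 kN, N_AB = 5.43 kN.
A_AB = 505.2 mm².
δ_AB = 5430·685/(505.2·119000) = 0.06186 mm
δ_BC = 5430·501/(344·208000) = 0.03802 mm
δ = Σδ_i = 0.09988 mm.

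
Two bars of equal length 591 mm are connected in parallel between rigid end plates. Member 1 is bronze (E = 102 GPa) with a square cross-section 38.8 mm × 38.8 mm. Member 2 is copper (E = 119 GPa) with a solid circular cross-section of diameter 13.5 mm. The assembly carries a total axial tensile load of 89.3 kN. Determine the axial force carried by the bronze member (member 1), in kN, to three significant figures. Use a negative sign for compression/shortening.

A_1 = 1505 mm².
A_2 = 143.1 mm².
Equal strain + equilibrium ⇒ each member carries load in proportion to AE: A₁E₁ = 153600000 N, A₂E₂ = 17030000 N, ΣAE = 170600000 N.
F₁ = P·A₁E₁/ΣAE = 89300·153600000/170600000 = 80380 N.

80.4 kN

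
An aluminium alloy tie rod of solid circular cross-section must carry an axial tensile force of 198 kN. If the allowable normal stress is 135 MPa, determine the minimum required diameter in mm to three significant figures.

43.2 mm

Required area A ≥ P/σ_allow = 198000/135 = 1467 mm².
For a solid circular section, d ≥ √(4A/π) = 43.21 mm.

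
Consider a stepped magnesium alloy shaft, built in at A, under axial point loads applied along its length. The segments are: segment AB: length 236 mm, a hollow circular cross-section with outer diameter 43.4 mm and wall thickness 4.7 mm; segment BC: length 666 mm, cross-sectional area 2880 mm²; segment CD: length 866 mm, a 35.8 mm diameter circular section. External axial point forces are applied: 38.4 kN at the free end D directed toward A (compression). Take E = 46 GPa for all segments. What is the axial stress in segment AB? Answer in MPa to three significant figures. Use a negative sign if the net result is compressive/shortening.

Internal axial forces (sectioning from the free end, tension +): N_CD = -38.4 kN, N_BC = -38.4 kN, N_AB = -38.4 kN.
A_AB = 571.4 mm².
σ_AB = N_AB/A_AB = -38400/571.4 = -67.2 MPa.

-67.2 MPa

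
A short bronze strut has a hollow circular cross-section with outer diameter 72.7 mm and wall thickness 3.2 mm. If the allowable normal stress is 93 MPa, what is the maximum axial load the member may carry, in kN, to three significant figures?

65.0 kN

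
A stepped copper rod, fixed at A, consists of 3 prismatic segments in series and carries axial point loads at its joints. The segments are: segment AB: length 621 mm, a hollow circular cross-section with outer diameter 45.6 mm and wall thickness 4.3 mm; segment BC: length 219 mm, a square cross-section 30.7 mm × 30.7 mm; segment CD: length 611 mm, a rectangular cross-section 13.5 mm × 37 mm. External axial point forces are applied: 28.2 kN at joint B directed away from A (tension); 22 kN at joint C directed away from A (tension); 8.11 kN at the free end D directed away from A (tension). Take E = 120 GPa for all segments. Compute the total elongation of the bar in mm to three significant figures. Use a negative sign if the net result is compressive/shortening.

Internal axial forces (sectioning from the free end, tension +): N_CD = 8.11 kN, N_BC = 30.11 kN, N_AB = 58.31 kN.
A_AB = 557.9 mm².
A_BC = 942.5 mm².
A_CD = 499.5 mm².
δ_AB = 58310·621/(557.9·120000) = 0.5409 mm
δ_BC = 30110·219/(942.5·120000) = 0.0583 mm
δ_CD = 8110·611/(499.5·120000) = 0.08267 mm
δ = Σδ_i = 0.6818 mm.

0.682 mm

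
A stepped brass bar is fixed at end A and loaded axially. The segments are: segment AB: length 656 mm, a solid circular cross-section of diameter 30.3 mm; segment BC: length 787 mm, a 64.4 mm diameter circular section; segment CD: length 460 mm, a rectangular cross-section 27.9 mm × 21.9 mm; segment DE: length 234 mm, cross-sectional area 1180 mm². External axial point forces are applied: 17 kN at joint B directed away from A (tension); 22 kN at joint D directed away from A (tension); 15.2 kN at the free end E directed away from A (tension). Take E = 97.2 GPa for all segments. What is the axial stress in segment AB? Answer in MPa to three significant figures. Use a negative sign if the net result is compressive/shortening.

75.2 MPa

Internal axial forces (sectioning from the free end, tension +): N_DE = 15.2 kN, N_CD = 37.2 kN, N_BC = 37.2 kN, N_AB = 54.2 kN.
A_AB = 721.1 mm².
σ_AB = N_AB/A_AB = 54200/721.1 = 75.17 MPa.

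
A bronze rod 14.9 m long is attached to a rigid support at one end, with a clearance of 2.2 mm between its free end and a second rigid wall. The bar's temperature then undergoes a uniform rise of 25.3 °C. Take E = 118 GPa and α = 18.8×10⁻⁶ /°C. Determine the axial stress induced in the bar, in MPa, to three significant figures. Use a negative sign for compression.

-38.7 MPa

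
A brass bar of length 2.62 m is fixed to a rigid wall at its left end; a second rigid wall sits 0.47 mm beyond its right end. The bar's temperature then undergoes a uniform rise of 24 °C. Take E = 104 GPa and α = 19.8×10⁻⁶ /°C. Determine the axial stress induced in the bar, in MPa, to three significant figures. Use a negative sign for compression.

-30.8 MPa

Free thermal expansion αLΔT = 19.8e-6 · 2620 · 24 = 1.245 mm.
The walls engage after the gap closes; constrained expansion = 1.245 − 0.47 = 0.775 mm.
The walls impose strain ε = −(0.775)/2620 = -2.9581e-04; σ = Eε = 104000 · -2.9581e-04 = -30.76 MPa.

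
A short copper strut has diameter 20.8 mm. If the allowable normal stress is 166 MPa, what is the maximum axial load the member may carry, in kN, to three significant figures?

A = 339.8 mm².
P_max = σ_allow · A = 166 · 339.8 = 56410 N = 56.41 kN.

56.4 kN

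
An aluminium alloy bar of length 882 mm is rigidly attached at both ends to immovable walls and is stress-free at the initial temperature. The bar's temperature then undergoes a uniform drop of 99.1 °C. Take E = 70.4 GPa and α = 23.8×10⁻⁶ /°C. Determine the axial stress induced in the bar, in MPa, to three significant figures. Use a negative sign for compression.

Free thermal expansion αLΔT = 23.8e-6 · 882 · -99.1 = -2.08 mm.
The walls impose strain ε = −(-2.08)/882 = 2.3586e-03; σ = Eε = 70400 · 2.3586e-03 = 166 MPa.

166 MPa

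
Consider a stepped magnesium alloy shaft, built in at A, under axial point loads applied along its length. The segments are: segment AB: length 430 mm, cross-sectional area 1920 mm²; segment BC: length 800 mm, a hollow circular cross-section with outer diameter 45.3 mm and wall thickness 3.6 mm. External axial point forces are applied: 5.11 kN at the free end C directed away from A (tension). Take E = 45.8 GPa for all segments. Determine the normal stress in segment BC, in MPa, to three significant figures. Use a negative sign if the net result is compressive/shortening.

Internal axial forces (sectioning from the free end, tension +): N_BC = 5.11 kN, N_AB = 5.11 kN.
A_BC = 471.6 mm².
σ_BC = N_BC/A_BC = 5110/471.6 = 10.84 MPa.

10.8 MPa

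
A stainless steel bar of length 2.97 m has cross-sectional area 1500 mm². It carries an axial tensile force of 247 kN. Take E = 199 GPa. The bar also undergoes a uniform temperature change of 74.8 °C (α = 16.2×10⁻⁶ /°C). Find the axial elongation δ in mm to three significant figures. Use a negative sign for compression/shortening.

6.06 mm

δ_mech = NL/(AE) = 247000·2970/(1500·199000) = 2.458 mm.
δ_thermal = αLΔT = 16.2e-6·2970·74.8 = 3.599 mm.
δ = δ_mech + δ_thermal = 6.057 mm.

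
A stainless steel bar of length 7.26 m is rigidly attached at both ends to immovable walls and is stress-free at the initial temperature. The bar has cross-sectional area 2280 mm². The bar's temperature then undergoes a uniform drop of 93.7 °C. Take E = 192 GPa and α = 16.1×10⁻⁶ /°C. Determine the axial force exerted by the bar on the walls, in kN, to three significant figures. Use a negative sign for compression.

660 kN

Free thermal expansion αLΔT = 16.1e-6 · 7260 · -93.7 = -10.95 mm.
The walls impose strain ε = −(-10.95)/7260 = 1.5086e-03; σ = Eε = 192000 · 1.5086e-03 = 289.6 MPa.
Wall reaction R = σ·A = 289.6·2280 = 660400 N = 660.4 kN.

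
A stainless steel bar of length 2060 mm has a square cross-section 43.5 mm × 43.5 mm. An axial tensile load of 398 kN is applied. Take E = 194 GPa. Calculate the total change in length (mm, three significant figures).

A = 1892 mm².
δ_mech = NL/(AE) = 398000·2060/(1892·194000) = 2.233 mm.

2.23 mm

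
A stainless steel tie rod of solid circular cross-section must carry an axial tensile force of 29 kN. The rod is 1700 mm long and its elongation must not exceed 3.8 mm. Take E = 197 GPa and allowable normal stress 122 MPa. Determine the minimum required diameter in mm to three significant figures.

Required area A ≥ P/σ_allow = 29000/122 = 237.7 mm².
For a solid circular section, d ≥ √(4A/π) = 17.4 mm.
Elongation limit: A ≥ PL/(Eδ_allow) = 29000·1700/(197000·3.8) = 65.86 mm² ⇒ d ≥ 9.157 mm.
The stress limit governs.

17.4 mm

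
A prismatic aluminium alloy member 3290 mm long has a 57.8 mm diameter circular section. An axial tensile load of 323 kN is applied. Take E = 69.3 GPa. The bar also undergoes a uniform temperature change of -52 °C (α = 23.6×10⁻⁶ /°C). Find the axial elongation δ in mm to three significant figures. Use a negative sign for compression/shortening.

1.81 mm

A = 2624 mm².
δ_mech = NL/(AE) = 323000·3290/(2624·69300) = 5.844 mm.
δ_thermal = αLΔT = 23.6e-6·3290·-52 = -4.037 mm.
δ = δ_mech + δ_thermal = 1.807 mm.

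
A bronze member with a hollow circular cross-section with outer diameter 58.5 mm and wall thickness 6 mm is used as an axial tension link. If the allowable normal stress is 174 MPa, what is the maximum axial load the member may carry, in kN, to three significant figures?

A = 989.6 mm².
P_max = σ_allow · A = 174 · 989.6 = 172200 N = 172.2 kN.

172 kN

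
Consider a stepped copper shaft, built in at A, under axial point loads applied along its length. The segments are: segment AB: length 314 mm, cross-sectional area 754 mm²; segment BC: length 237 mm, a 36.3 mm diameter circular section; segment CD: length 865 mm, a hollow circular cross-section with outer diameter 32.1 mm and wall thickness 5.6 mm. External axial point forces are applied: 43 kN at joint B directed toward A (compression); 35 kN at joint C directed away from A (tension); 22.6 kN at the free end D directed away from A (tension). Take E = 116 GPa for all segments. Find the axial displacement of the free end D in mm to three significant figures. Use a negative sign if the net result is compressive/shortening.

Internal axial forces (sectioning from the free end, tension +): N_CD = 22.6 kN, N_BC = 57.6 kN, N_AB = 14.6 kN.
A_BC = 1035 mm².
A_CD = 466.2 mm².
δ_AB = 14600·314/(754·116000) = 0.05241 mm
δ_BC = 57600·237/(1035·116000) = 0.1137 mm
δ_CD = 22600·865/(466.2·116000) = 0.3615 mm
δ = Σδ_i = 0.5276 mm.

0.528 mm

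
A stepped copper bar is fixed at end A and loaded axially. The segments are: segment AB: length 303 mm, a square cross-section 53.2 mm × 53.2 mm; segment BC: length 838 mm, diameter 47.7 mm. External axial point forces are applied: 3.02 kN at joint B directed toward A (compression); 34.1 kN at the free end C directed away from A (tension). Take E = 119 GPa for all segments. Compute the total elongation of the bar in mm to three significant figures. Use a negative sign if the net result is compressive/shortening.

0.162 mm

Internal axial forces (sectioning from the free end, tension +): N_BC = 34.1 kN, N_AB = 31.08 kN.
A_AB = 2830 mm².
A_BC = 1787 mm².
δ_AB = 31080·303/(2830·119000) = 0.02796 mm
δ_BC = 34100·838/(1787·119000) = 0.1344 mm
δ = Σδ_i = 0.1623 mm.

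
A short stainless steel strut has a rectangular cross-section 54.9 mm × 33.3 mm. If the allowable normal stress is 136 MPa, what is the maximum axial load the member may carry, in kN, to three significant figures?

249 kN

A = 1828 mm².
P_max = σ_allow · A = 136 · 1828 = 248600 N = 248.6 kN.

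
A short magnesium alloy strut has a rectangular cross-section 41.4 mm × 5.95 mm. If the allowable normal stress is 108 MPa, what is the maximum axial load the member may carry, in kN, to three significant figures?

A = 246.3 mm².
P_max = σ_allow · A = 108 · 246.3 = 26600 N = 26.6 kN.

26.6 kN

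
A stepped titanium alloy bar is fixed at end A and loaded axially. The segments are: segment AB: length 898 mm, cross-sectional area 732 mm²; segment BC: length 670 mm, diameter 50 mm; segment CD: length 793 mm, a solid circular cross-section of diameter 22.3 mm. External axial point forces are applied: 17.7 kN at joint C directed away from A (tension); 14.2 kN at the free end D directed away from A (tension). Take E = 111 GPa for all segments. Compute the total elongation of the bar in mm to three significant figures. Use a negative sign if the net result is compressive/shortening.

Internal axial forces (sectioning from the free end, tension +): N_CD = 14.2 kN, N_BC = 31.9 kN, N_AB = 31.9 kN.
A_BC = 1963 mm².
A_CD = 390.6 mm².
δ_AB = 31900·898/(732·111000) = 0.3526 mm
δ_BC = 31900·670/(1963·111000) = 0.09806 mm
δ_CD = 14200·793/(390.6·111000) = 0.2597 mm
δ = Σδ_i = 0.7104 mm.

0.710 mm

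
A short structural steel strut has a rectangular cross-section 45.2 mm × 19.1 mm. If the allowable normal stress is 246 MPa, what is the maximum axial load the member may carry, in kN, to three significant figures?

A = 863.3 mm².
P_max = σ_allow · A = 246 · 863.3 = 212400 N = 212.4 kN.

212 kN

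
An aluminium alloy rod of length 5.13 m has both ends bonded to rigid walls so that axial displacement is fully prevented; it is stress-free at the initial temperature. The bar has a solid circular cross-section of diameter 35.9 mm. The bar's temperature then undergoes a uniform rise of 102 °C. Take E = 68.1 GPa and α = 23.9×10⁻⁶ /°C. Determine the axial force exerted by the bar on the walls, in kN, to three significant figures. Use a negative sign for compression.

-168 kN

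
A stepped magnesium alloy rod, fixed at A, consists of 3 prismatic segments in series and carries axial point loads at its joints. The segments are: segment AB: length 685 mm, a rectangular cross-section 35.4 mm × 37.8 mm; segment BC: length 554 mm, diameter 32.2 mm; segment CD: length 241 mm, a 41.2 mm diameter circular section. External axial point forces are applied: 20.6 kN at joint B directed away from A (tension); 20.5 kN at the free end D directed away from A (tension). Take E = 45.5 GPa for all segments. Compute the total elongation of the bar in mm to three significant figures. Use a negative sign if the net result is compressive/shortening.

Internal axial forces (sectioning from the free end, tension +): N_CD = 20.5 kN, N_BC = 20.5 kN, N_AB = 41.1 kN.
A_AB = 1338 mm².
A_BC = 814.3 mm².
A_CD = 1333 mm².
δ_AB = 41100·685/(1338·45500) = 0.4624 mm
δ_BC = 20500·554/(814.3·45500) = 0.3065 mm
δ_CD = 20500·241/(1333·45500) = 0.08145 mm
δ = Σδ_i = 0.8504 mm.

0.850 mm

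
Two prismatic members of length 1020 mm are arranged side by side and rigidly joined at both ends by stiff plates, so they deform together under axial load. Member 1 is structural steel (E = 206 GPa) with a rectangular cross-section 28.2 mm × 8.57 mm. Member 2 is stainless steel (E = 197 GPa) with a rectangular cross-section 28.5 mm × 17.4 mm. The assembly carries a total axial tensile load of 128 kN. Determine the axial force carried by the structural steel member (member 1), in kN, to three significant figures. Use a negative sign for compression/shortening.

43.2 kN

A_1 = 241.7 mm².
A_2 = 495.9 mm².
Equal strain + equilibrium ⇒ each member carries load in proportion to AE: A₁E₁ = 49780000 N, A₂E₂ = 97690000 N, ΣAE = 147500000 N.
F₁ = P·A₁E₁/ΣAE = 128000·49780000/147500000 = 43210 N.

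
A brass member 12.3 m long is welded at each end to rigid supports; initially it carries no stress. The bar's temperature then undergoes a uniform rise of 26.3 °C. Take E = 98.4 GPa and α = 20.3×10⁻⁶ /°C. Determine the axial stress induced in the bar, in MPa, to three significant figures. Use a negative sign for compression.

Free thermal expansion αLΔT = 20.3e-6 · 12300 · 26.3 = 6.567 mm.
The walls impose strain ε = −(6.567)/12300 = -5.3389e-04; σ = Eε = 98400 · -5.3389e-04 = -52.53 MPa.

-52.5 MPa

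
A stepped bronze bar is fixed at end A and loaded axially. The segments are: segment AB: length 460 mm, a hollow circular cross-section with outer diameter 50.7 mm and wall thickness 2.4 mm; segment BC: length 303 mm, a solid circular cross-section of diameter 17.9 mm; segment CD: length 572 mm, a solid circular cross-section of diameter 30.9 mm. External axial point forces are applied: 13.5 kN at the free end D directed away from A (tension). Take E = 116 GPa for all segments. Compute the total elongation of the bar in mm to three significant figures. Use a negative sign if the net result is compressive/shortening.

0.376 mm

Internal axial forces (sectioning from the free end, tension +): N_CD = 13.5 kN, N_BC = 13.5 kN, N_AB = 13.5 kN.
A_AB = 364.2 mm².
A_BC = 251.6 mm².
A_CD = 749.9 mm².
δ_AB = 13500·460/(364.2·116000) = 0.147 mm
δ_BC = 13500·303/(251.6·116000) = 0.1401 mm
δ_CD = 13500·572/(749.9·116000) = 0.08877 mm
δ = Σδ_i = 0.3759 mm.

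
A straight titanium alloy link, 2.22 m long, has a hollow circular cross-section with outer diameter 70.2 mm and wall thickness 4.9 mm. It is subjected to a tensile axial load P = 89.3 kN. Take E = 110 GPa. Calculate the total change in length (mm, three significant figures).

A = 1005 mm².
δ_mech = NL/(AE) = 89300·2220/(1005·110000) = 1.793 mm.

1.79 mm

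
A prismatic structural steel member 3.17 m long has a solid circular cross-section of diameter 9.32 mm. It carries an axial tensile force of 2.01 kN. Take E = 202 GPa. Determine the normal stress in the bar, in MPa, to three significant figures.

A = 68.22 mm².
σ = N/A = 2010/68.22 = 29.46 MPa.

29.5 MPa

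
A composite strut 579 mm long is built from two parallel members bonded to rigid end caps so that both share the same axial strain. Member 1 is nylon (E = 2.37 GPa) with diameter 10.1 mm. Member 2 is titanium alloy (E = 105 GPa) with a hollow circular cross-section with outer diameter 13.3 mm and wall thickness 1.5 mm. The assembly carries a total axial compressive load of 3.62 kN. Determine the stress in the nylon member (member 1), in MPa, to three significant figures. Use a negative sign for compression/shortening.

A_1 = 80.12 mm².
A_2 = 55.61 mm².
Equal strain + equilibrium ⇒ each member carries load in proportion to AE: A₁E₁ = 189900 N, A₂E₂ = 5839000 N, ΣAE = 6029000 N.
σ₁ = P·E₁/ΣAE = -3620·2370/6029000 = -1.423 MPa.

-1.42 MPa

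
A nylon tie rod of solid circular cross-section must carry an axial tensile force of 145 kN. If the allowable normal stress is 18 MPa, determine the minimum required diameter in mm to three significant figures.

101 mm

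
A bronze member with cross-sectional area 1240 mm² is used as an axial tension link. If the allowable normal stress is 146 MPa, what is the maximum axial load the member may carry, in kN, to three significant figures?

181 kN

P_max = σ_allow · A = 146 · 1240 = 181000 N = 181 kN.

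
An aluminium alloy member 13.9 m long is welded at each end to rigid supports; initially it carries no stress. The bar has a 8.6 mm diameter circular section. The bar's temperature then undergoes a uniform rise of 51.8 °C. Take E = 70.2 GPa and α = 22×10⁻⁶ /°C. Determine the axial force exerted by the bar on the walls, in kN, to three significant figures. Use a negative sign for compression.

-4.65 kN

Free thermal expansion αLΔT = 22e-6 · 13900 · 51.8 = 15.84 mm.
The walls impose strain ε = −(15.84)/13900 = -1.1396e-03; σ = Eε = 70200 · -1.1396e-03 = -80 MPa.
Wall reaction R = σ·A = -80·58.09 = -4647 N = -4.647 kN.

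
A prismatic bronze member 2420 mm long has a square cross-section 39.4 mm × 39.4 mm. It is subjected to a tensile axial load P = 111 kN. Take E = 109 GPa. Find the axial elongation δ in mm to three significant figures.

1.59 mm

A = 1552 mm².
δ_mech = NL/(AE) = 111000·2420/(1552·109000) = 1.588 mm.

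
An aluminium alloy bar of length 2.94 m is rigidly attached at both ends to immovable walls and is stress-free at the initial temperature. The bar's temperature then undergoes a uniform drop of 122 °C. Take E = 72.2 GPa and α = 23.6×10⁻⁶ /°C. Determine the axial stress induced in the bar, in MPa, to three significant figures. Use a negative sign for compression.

208 MPa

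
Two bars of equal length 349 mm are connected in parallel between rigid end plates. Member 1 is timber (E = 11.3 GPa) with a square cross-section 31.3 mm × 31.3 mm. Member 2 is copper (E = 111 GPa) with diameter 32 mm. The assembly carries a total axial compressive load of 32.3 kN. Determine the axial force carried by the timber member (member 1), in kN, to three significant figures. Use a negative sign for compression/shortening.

-3.56 kN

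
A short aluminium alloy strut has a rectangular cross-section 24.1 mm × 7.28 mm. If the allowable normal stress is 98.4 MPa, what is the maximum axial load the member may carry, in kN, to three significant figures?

17.3 kN

A = 175.4 mm².
P_max = σ_allow · A = 98.4 · 175.4 = 17260 N = 17.26 kN.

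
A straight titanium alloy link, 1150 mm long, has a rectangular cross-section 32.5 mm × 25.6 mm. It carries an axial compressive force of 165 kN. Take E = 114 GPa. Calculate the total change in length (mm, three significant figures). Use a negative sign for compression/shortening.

A = 832 mm².
δ_mech = NL/(AE) = -165000·1150/(832·114000) = -2.001 mm.

-2.00 mm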